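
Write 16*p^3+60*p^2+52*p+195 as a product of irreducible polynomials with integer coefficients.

Group as (16*p^3+52*p) + (60*p^2+195) = 4*p*(4*p^2+13) + 15*(4*p^2+13).
Both groups share the factor (4*p^2+13).

(4*p+15)*(4*p^2+13)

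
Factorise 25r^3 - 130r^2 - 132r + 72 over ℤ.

(5r + 6)(5r - 2)(r - 6)

Trying the rational-root candidates, r = 2/5 is a root, giving the factor (5r - 2) and quotient 5r^2 - 24r - 36.
The remaining quadratic factors as (5r + 6)(r - 6).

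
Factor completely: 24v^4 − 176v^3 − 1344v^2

Pull out the common factor 8v^2, then factor the remaining trinomial.

8v^2(3v + 14)(v − 12)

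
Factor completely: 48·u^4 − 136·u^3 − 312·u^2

Pull out the common factor 8·u^2, then factor the remaining trinomial.

8·u^2·(2·u + 3)·(3·u − 13)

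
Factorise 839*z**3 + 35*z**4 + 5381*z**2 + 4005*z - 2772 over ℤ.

Among the possible rational roots, z = -11 is a root, so (z + 11) divides it; the quotient is 35*z**3 + 454*z**2 + 387*z - 252.
Continuing, z = 3/7 is a root, so (7*z - 3) is a factor; dividing leaves 5*z**2 + 67*z + 84.
The remaining quadratic factors as (z + 12)(5*z + 7).

(5*z + 7)*(7*z - 3)*(z + 11)*(z + 12)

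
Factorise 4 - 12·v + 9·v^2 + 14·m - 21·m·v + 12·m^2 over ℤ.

(3·m - 3·v + 2)·(4·m - 3·v + 2)

Group: 3·m·(4·m - 3·v + 2) + (-3·v + 2)·(4·m - 3·v + 2); both groups contain (4·m - 3·v + 2).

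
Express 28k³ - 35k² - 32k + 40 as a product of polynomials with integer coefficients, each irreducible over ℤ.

Group as (28k³ - 32k) + (-35k² + 40) = 4k(7k² - 8) - 5(7k² - 8).
Both groups share the factor (7k² - 8).

(4k - 5)(7k² - 8)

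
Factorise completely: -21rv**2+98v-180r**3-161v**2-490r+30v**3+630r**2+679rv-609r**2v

Group: 3r(-60r**2-3rv+70r+3v**2-14v) + (10v-7)(-60r**2-3rv+70r+3v**2-14v); both groups contain (-60r**2-3rv+70r+3v**2-14v), so (3r+10v-7) is a factor with cofactor -60r**2-3rv+70r+3v**2-14v.
The cofactor groups again: -60r**2-3rv+70r+3v**2-14v = -5r(12r+3v-14) + v(12r+3v-14); both groups contain (12r+3v-14), giving -(5r-v)(12r+3v-14).

-(12r+3v-14)(3r+10v-7)(5r-v)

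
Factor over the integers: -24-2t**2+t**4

(t**2+4)(t**2-6)

Substitute u = t**2 to get a quadratic in u, then factor.
t**2+4 is irreducible over ℤ (sum of squares).
t**2-6 is irreducible over ℤ (6 is not a perfect square).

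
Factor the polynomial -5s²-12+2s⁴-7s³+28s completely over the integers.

(2s-1)(s+2)(s-2)(s-3)

Among the possible rational roots, s = 3 is a root, so (s-3) is a factor; dividing leaves 2s³-s²-8s+4.
Continuing, s = 1/2 is a root, so (2s-1) is a factor; dividing leaves s²-4.
The remaining quadratic factors as (s-2)(s+2).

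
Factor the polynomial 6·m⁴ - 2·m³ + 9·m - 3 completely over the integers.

Group as (6·m⁴ + 9·m) + (-2·m³ - 3) = 3·m·(2·m³ + 3) - (2·m³ + 3).
Both groups share the factor (2·m³ + 3).

(3·m - 1)·(2·m³ + 3)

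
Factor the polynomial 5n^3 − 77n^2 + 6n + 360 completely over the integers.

(5n − 12)(n + 2)(n − 15)

Testing divisors of the constant over divisors of the leading coefficient, n = 12/5 is a root, so (5n − 12) divides it; the quotient is n^2 − 13n − 30.
The remaining quadratic factors as (n + 2)(n − 15).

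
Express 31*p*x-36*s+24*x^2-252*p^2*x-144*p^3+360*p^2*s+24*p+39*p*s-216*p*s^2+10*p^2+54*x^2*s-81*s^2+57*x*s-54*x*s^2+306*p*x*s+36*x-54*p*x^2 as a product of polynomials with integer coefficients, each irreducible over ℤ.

Group: 2*p*(-72*p^2-18*p*x+72*p*s+5*p+18*x*s+8*x+27*s+12) + (3*x-3*s)*(-72*p^2-18*p*x+72*p*s+5*p+18*x*s+8*x+27*s+12); both groups contain (-72*p^2-18*p*x+72*p*s+5*p+18*x*s+8*x+27*s+12), so (2*p+3*x-3*s) is a factor with cofactor -72*p^2-18*p*x+72*p*s+5*p+18*x*s+8*x+27*s+12.
The cofactor groups again: -72*p^2-18*p*x+72*p*s+5*p+18*x*s+8*x+27*s+12 = -8*p*(9*p-9*s-4) + (-2*x-3)*(9*p-9*s-4); both groups contain (9*p-9*s-4), giving -(8*p+2*x+3)*(9*p-9*s-4).

-(2*p+3*x-3*s)*(8*p+2*x+3)*(9*p-9*s-4)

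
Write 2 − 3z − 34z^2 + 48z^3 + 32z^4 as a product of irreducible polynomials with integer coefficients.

(2z − 1)(4z + 1)(4z − 1)(z + 2)

By the rational root theorem, z = −1/4 is a root, giving the factor (4z + 1) and quotient 8z^3 + 10z^2 − 11z + 2.
Then z = 1/4 is a root, giving the factor (4z − 1) and quotient 2z^2 + 3z − 2.
The remaining quadratic factors as (z + 2)(2z − 1).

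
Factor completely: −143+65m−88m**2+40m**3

Group as (40m**3+65m) + (−88m**2−143) = 5m(8m**2+13) − 11(8m**2+13).
Both groups share the factor (8m**2+13).

(5m−11)(8m**2+13)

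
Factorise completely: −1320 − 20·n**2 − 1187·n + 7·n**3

(7·n + 8)·(n + 11)·(n − 15)

By the rational root theorem, n = −8/7 is a root, so (7·n + 8) is a factor; dividing leaves n**2 − 4·n − 165.
The remaining quadratic factors as (n + 11)(n − 15).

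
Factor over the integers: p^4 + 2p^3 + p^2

Pull out the common factor p^2, leaving p^2 + 2p + 1.
Recognize a perfect-square trinomial with the parts 1 and p.

p^2(p + 1)^2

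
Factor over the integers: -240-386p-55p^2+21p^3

Trying the rational-root candidates, p = -5/7 is a root, so (7p+5) divides it; the quotient is 3p^2-10p-48.
The remaining quadratic factors as (p-6)(3p+8).

(3p+8)(7p+5)(p-6)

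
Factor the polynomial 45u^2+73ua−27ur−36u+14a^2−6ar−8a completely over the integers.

(9u+2a)(5u+7a−3r−4)

Group: 5u(9u+2a) + (7a−3r−4)(9u+2a); both groups contain (9u+2a).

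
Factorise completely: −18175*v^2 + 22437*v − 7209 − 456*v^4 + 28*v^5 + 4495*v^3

(2*v − 1)*(2*v − 9)*(7*v − 9)*(v^2 − 10*v + 89)

Among the possible rational roots, v = 1/2 is a root, so (2*v − 1) divides it; the quotient is 14*v^4 − 221*v^3 + 2137*v^2 − 8019*v + 7209.
Continuing, v = 9/2 is a root, so (2*v − 9) divides it; the quotient is 7*v^3 − 79*v^2 + 713*v − 801.
Next, v = 9/7 is a root, giving the factor (7*v − 9) and quotient v^2 − 10*v + 89.
The quadratic v^2 − 10*v + 89 has discriminant −256 < 0 and is irreducible over ℤ.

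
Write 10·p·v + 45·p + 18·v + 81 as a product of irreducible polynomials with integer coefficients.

Group as (10·p·v + 45·p) + (18·v + 81) = 5·p·(2·v + 9) + 9·(2·v + 9).
Both groups share the factor (2·v + 9).

(2·v + 9)·(5·p + 9)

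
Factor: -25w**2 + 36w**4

Pull out the common factor w**2, leaving 36w**2 - 25.
Recognize a difference of squares with the parts 6w and 5.

w**2(6w + 5)(6w - 5)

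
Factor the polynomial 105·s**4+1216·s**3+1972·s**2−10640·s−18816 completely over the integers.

Testing divisors of the constant over divisors of the leading coefficient, s = −8 is a root, giving the factor (s+8) and quotient 105·s**3+376·s**2−1036·s−2352.
Next, s = −12/7 is a root, so (7·s+12) is a factor; dividing leaves 15·s**2+28·s−196.
The remaining quadratic factors as (3·s+14)(5·s−14).

(3·s+14)·(5·s−14)·(7·s+12)·(s+8)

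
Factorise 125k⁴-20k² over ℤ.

5k²(5k+2)(5k-2)

Factor out 5k², leaving 25k²-4, which is a difference of two squares.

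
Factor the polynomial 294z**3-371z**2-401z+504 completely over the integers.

Among the possible rational roots, z = 9/7 is a root, so (7z-9) is a factor; dividing leaves 42z**2+z-56.
The remaining quadratic factors as (6z+7)(7z-8).

(6z+7)(7z-8)(7z-9)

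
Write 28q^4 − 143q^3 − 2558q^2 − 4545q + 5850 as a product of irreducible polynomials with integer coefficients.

Trying the rational-root candidates, q = 6/7 is a root, giving the factor (7q − 6) and quotient 4q^3 − 17q^2 − 380q − 975.
Continuing, q = 13 is a root, giving the factor (q − 13) and quotient 4q^2 + 35q + 75.
The remaining quadratic factors as (4q + 15)(q + 5).

(4q + 15)(7q − 6)(q + 5)(q − 13)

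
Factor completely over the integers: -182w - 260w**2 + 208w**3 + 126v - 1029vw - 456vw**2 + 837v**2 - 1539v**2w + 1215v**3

(15v - 4w + 7)(9v + 4w + 2)(9v - 13w)

Group: 9v(135v**2 - 231vw + 63v + 52w**2 - 91w) + (4w + 2)(135v**2 - 231vw + 63v + 52w**2 - 91w); both groups contain (135v**2 - 231vw + 63v + 52w**2 - 91w), so (9v + 4w + 2) is a factor with cofactor 135v**2 - 231vw + 63v + 52w**2 - 91w.
The cofactor groups again: 135v**2 - 231vw + 63v + 52w**2 - 91w = 9v(15v - 4w + 7) - 13w(15v - 4w + 7); both groups contain (15v - 4w + 7), giving (9v - 13w)(15v - 4w + 7).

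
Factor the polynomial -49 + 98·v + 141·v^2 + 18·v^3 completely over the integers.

Trying the rational-root candidates, v = -7/6 is a root, so (6·v + 7) divides it; the quotient is 3·v^2 + 20·v - 7.
The remaining quadratic factors as (v + 7)(3·v - 1).

(3·v - 1)·(6·v + 7)·(v + 7)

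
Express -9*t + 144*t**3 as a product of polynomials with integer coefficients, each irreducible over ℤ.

9*t*(4*t + 1)*(4*t - 1)

Factor out 9*t, leaving 16*t**2 - 1, which is a difference of two squares.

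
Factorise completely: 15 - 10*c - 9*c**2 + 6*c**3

(2*c - 3)*(3*c**2 - 5)

Group as (6*c**3 - 10*c) + (-9*c**2 + 15) = 2*c*(3*c**2 - 5) - 3*(3*c**2 - 5).
Both groups share the factor (3*c**2 - 5).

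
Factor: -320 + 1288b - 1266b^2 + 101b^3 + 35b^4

(5b - 2)(7b - 5)(b + 8)(b - 4)

Testing divisors of the constant over divisors of the leading coefficient, b = 4 is a root, so (b - 4) divides it; the quotient is 35b^3 + 241b^2 - 302b + 80.
Then b = 5/7 is a root, so (7b - 5) divides it; the quotient is 5b^2 + 38b - 16.
The remaining quadratic factors as (b + 8)(5b - 2).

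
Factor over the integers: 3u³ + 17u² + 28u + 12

Among the possible rational roots, u = -2 is a root, so (u + 2) divides it; the quotient is 3u² + 11u + 6.
The remaining quadratic factors as (3u + 2)(u + 3).

(3u + 2)(u + 2)(u + 3)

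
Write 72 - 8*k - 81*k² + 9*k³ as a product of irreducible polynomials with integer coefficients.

Group as (9*k³ - 8*k) + (-81*k² + 72) = k*(9*k² - 8) - 9*(9*k² - 8).
Both groups share the factor (9*k² - 8).

(k - 9)*(9*k² - 8)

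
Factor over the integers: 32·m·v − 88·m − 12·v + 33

(4·v − 11)·(8·m − 3)

Group as (32·m·v − 88·m) + (−12·v + 33) = 8·m·(4·v − 11) − 3·(4·v − 11).
Both groups share the factor (4·v − 11).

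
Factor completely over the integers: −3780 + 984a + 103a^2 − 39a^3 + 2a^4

By the rational root theorem, a = 9/2 is a root, so (2a − 9) divides it; the quotient is a^3 − 15a^2 − 16a + 420.
Next, a = −5 is a root, so (a + 5) is a factor; dividing leaves a^2 − 20a + 84.
The remaining quadratic factors as (a − 6)(a − 14).

(2a − 9)(a + 5)(a − 14)(a − 6)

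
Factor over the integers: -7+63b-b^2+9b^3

Group as (9b^3+63b) + (-b^2-7) = 9b(b^2+7) - (b^2+7).
Both groups share the factor (b^2+7).

(9b-1)(b^2+7)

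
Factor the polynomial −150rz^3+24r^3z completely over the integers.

6rz(2r+5z)(2r−5z)

Every term has a factor of 6rz. Then 4r^2−25z^2 = (2r)² − (5z)².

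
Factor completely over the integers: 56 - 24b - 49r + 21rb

Group as (21rb - 49r) + (-24b + 56) = 7r(3b - 7) - 8(3b - 7).
Both groups share the factor (3b - 7).

(3b - 7)(7r - 8)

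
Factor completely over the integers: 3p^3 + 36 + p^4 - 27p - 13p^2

Trying the rational-root candidates, p = -4 is a root, giving the factor (p + 4) and quotient p^3 - p^2 - 9p + 9.
Next, p = -3 is a root, so (p + 3) divides it; the quotient is p^2 - 4p + 3.
The remaining quadratic factors as (p - 3)(p - 1).

(p + 3)(p + 4)(p - 1)(p - 3)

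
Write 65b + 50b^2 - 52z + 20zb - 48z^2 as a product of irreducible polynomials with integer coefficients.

-(4z - 5b)(12z + 10b + 13)

Group: -4z(12z + 10b + 13) + 5b(12z + 10b + 13); both groups contain (12z + 10b + 13).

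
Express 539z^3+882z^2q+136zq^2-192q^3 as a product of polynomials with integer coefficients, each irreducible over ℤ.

(11z-4q)(7z+6q)(7z+8q)

Group: 7z(77z^2+38zq-24q^2) + 8q(77z^2+38zq-24q^2); both groups contain (77z^2+38zq-24q^2), so (7z+8q) is a factor with cofactor 77z^2+38zq-24q^2.
The cofactor groups again: 77z^2+38zq-24q^2 = 11z(7z+6q) - 4q(7z+6q); both groups contain (7z+6q), giving (11z-4q)(7z+6q).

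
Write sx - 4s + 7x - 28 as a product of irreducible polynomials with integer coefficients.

Group as (sx - 4s) + (7x - 28) = s(x - 4) + 7(x - 4).
Both groups share the factor (x - 4).

(s + 7)(x - 4)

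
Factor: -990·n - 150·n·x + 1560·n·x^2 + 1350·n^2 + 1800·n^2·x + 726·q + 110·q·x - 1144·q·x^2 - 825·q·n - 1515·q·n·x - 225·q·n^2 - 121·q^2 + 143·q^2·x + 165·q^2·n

(11·q - 15·n)·(15·n + 13·x - 11)·(q - 8·x - 6)

Group: q·(165·q·n + 143·q·x - 121·q - 225·n^2 - 195·n·x + 165·n) + (-8·x - 6)·(165·q·n + 143·q·x - 121·q - 225·n^2 - 195·n·x + 165·n); both groups contain (165·q·n + 143·q·x - 121·q - 225·n^2 - 195·n·x + 165·n), so (q - 8·x - 6) is a factor with cofactor 165·q·n + 143·q·x - 121·q - 225·n^2 - 195·n·x + 165·n.
The cofactor groups again: 165·q·n + 143·q·x - 121·q - 225·n^2 - 195·n·x + 165·n = 11·q·(15·n + 13·x - 11) - 15·n·(15·n + 13·x - 11); both groups contain (15·n + 13·x - 11), giving (11·q - 15·n)·(15·n + 13·x - 11).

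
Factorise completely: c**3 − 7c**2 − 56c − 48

(c + 1)(c + 4)(c − 12)

Testing divisors of the constant over divisors of the leading coefficient, c = −4 is a root, so (c + 4) is a factor; dividing leaves c**2 − 11c − 12.
The remaining quadratic factors as (c + 1)(c − 12).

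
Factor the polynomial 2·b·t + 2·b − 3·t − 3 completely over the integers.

(2·b − 3)·(t + 1)

Group as (2·b·t + 2·b) + (−3·t − 3) = 2·b·(t + 1) − 3·(t + 1).
Both groups share the factor (t + 1).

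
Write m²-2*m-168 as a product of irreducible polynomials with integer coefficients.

Two integers with product -168 and sum -2 are -14 and 12.

(m+12)*(m-14)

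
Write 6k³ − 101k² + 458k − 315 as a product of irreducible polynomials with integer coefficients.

Testing divisors of the constant over divisors of the leading coefficient, k = 5/6 is a root, giving the factor (6k − 5) and quotient k² − 16k + 63.
The remaining quadratic factors as (k − 7)(k − 9).

(6k − 5)(k − 7)(k − 9)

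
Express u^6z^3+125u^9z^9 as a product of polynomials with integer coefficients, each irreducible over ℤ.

Every term has a factor of u^6z^3; factoring it out leaves 125u^3z^6+1.
Recognize a sum of cubes with the parts 5uz^2 and 1.

u^6z^3(5uz^2+1)(25u^2z^4-5uz^2+1)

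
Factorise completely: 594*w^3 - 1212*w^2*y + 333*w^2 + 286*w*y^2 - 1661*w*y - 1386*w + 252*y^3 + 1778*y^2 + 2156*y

(11*w - 9*y - 14)*(6*w + 2*y + 11)*(9*w - 14*y)

Group: 6*w*(99*w^2 - 235*w*y - 126*w + 126*y^2 + 196*y) + (2*y + 11)*(99*w^2 - 235*w*y - 126*w + 126*y^2 + 196*y); both groups contain (99*w^2 - 235*w*y - 126*w + 126*y^2 + 196*y), so (6*w + 2*y + 11) is a factor with cofactor 99*w^2 - 235*w*y - 126*w + 126*y^2 + 196*y.
The cofactor groups again: 99*w^2 - 235*w*y - 126*w + 126*y^2 + 196*y = 9*w*(11*w - 9*y - 14) - 14*y*(11*w - 9*y - 14); both groups contain (11*w - 9*y - 14), giving (9*w - 14*y)*(11*w - 9*y - 14).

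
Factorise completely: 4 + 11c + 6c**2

Need a pair with product 6·4 = 24 and sum 11: that's 8 and 3.
Split the middle term: 6c**2 + 8c + 3c + 4 = 2c(3c + 4) + (3c + 4).

(2c + 1)(3c + 4)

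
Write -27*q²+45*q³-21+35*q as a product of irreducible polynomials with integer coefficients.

Group as (45*q³+35*q) + (-27*q²-21) = 5*q*(9*q²+7) - 3*(9*q²+7).
Both groups share the factor (9*q²+7).

(5*q-3)*(9*q²+7)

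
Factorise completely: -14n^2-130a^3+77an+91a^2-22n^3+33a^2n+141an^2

-(10a-11n-7)(13a-2n)(a+n)

Group: 10a(-13a^2-11an+2n^2) + (-11n-7)(-13a^2-11an+2n^2); both groups contain (-13a^2-11an+2n^2), so (10a-11n-7) is a factor with cofactor -13a^2-11an+2n^2.
The cofactor groups again: -13a^2-11an+2n^2 = -13a(a+n) + 2n(a+n); both groups contain (a+n), giving -(13a-2n)(a+n).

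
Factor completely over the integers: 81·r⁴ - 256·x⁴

(3·r)⁴ − (4·x)⁴ = ((3·r)² − (4·x)²)((3·r)² + (4·x)²); the first factor splits again, the second (9·r² + 16·x²) is irreducible.

(3·r + 4·x)·(3·r - 4·x)·(9·r² + 16·x²)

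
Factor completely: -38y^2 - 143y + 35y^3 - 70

Among the possible rational roots, y = 14/5 is a root, so (5y - 14) divides it; the quotient is 7y^2 + 12y + 5.
The remaining quadratic factors as (y + 1)(7y + 5).

(5y - 14)(7y + 5)(y + 1)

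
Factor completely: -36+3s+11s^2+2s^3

(2s-3)(s+3)(s+4)

By the rational root theorem, s = 3/2 is a root, so (2s-3) is a factor; dividing leaves s^2+7s+12.
The remaining quadratic factors as (s+3)(s+4).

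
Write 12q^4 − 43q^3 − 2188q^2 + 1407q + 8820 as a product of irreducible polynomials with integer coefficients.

(3q − 7)(4q + 7)(q + 12)(q − 15)

By the rational root theorem, q = −12 is a root, so (q + 12) divides it; the quotient is 12q^3 − 187q^2 + 56q + 735.
Then q = 15 is a root, so (q − 15) is a factor; dividing leaves 12q^2 − 7q − 49.
The remaining quadratic factors as (3q − 7)(4q + 7).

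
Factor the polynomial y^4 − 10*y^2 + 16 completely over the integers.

Substitute u = y^2 to get a quadratic in u, then factor.
y^2 − 2 is irreducible over ℤ (2 is not a perfect square).
y^2 − 8 is irreducible over ℤ (8 is not a perfect square).

(y^2 − 2)*(y^2 − 8)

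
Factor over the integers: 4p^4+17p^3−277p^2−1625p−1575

Among the possible rational roots, p = 9 is a root, so (p−9) divides it; the quotient is 4p^3+53p^2+200p+175.
Then p = −7 is a root, so (p+7) is a factor; dividing leaves 4p^2+25p+25.
The remaining quadratic factors as (4p+5)(p+5).

(4p+5)(p+5)(p+7)(p−9)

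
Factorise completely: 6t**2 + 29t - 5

(6t - 1)(t + 5)

Need a pair with product 6·(-5) = -30 and sum 29: that's 30 and -1.
Split the middle term: 6t**2 + 30t - t - 5 = 6t(t + 5) - (t + 5).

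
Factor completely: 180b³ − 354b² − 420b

6b(5b − 14)(6b + 5)

Pull out the common factor 6b, then factor the remaining trinomial.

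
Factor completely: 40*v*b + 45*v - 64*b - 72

(5*v - 8)*(8*b + 9)

Group as (40*v*b + 45*v) + (-64*b - 72) = 5*v*(8*b + 9) - 8*(8*b + 9).
Both groups share the factor (8*b + 9).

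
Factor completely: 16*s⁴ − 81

(2*s + 3)*(2*s − 3)*(4*s² + 9)

Write as (4*s²)² − (9)², then factor 4*s² − 9 once more.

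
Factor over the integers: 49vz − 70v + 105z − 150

Group as (49vz − 70v) + (105z − 150) = 7v(7z − 10) + 15(7z − 10).
Both groups share the factor (7z − 10).

(7v + 15)(7z − 10)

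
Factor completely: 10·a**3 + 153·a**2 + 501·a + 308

(2·a + 7)·(5·a + 4)·(a + 11)

By the rational root theorem, a = −4/5 is a root, so (5·a + 4) is a factor; dividing leaves 2·a**2 + 29·a + 77.
The remaining quadratic factors as (a + 11)(2·a + 7).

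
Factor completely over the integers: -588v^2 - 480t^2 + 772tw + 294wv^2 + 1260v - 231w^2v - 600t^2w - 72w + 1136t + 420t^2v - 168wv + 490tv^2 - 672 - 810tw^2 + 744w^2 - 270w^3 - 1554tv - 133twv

Group: 5t(-120tw + 84tv - 96t - 90w^2 - 77wv + 68w + 98v^2 - 210v + 112) + (3w - 6)(-120tw + 84tv - 96t - 90w^2 - 77wv + 68w + 98v^2 - 210v + 112); both groups contain (-120tw + 84tv - 96t - 90w^2 - 77wv + 68w + 98v^2 - 210v + 112), so (5t + 3w - 6) is a factor with cofactor -120tw + 84tv - 96t - 90w^2 - 77wv + 68w + 98v^2 - 210v + 112.
The cofactor groups again: -120tw + 84tv - 96t - 90w^2 - 77wv + 68w + 98v^2 - 210v + 112 = -12t(10w - 7v + 8) + (-9w - 14v + 14)(10w - 7v + 8); both groups contain (10w - 7v + 8), giving -(12t + 9w + 14v - 14)(10w - 7v + 8).

-(10w - 7v + 8)(12t + 9w + 14v - 14)(5t + 3w - 6)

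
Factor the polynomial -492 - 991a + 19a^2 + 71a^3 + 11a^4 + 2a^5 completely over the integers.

Trying the rational-root candidates, a = -1/2 is a root, so (2a + 1) divides it; the quotient is a^4 + 5a^3 + 33a^2 - 7a - 492.
Continuing, a = 3 is a root, giving the factor (a - 3) and quotient a^3 + 8a^2 + 57a + 164.
Then a = -4 is a root, so (a + 4) divides it; the quotient is a^2 + 4a + 41.
The quadratic a^2 + 4a + 41 has discriminant -148 < 0 and is irreducible over ℤ.

(2a + 1)(a + 4)(a - 3)(a^2 + 4a + 41)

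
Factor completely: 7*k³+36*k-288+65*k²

Trying the rational-root candidates, k = -8 is a root, so (k+8) is a factor; dividing leaves 7*k²+9*k-36.
The remaining quadratic factors as (7*k-12)(k+3).

(7*k-12)*(k+3)*(k+8)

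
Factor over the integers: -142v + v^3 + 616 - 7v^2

Among the possible rational roots, v = -11 is a root, so (v + 11) divides it; the quotient is v^2 - 18v + 56.
The remaining quadratic factors as (v - 4)(v - 14).

(v + 11)(v - 14)(v - 4)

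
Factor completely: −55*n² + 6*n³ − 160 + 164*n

(2*n − 5)*(3*n − 8)*(n − 4)

Testing divisors of the constant over divisors of the leading coefficient, n = 8/3 is a root, so (3*n − 8) is a factor; dividing leaves 2*n² − 13*n + 20.
The remaining quadratic factors as (n − 4)(2*n − 5).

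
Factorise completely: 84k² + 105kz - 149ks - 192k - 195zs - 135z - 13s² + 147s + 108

(12k + 15z + s - 12)(7k - 13s - 9)

Group: 12k(7k - 13s - 9) + (15z + s - 12)(7k - 13s - 9); both groups contain (7k - 13s - 9).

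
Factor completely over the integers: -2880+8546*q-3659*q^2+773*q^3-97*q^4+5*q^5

Among the possible rational roots, q = 9 is a root, giving the factor (q-9) and quotient 5*q^4-52*q^3+305*q^2-914*q+320.
Next, q = 2/5 is a root, so (5*q-2) divides it; the quotient is q^3-10*q^2+57*q-160.
Next, q = 5 is a root, so (q-5) is a factor; dividing leaves q^2-5*q+32.
The quadratic q^2-5*q+32 has discriminant -103 < 0 and is irreducible over ℤ.

(5*q-2)*(q-5)*(q-9)*(q^2-5*q+32)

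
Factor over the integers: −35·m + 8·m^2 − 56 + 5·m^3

(5·m + 8)·(m^2 − 7)

Group as (5·m^3 − 35·m) + (8·m^2 − 56) = 5·m·(m^2 − 7) + 8·(m^2 − 7).
Both groups share the factor (m^2 − 7).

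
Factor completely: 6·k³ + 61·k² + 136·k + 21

Trying the rational-root candidates, k = −3 is a root, so (k + 3) is a factor; dividing leaves 6·k² + 43·k + 7.
The remaining quadratic factors as (6·k + 1)(k + 7).

(6·k + 1)·(k + 3)·(k + 7)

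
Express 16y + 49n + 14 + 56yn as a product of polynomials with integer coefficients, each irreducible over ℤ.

(7n + 2)(8y + 7)

Group as (56yn + 16y) + (49n + 14) = 8y(7n + 2) + 7(7n + 2).
Both groups share the factor (7n + 2).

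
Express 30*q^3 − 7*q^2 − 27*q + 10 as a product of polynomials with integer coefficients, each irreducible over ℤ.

Testing divisors of the constant over divisors of the leading coefficient, q = 2/5 is a root, giving the factor (5*q − 2) and quotient 6*q^2 + q − 5.
The remaining quadratic factors as (6*q − 5)(q + 1).

(5*q − 2)*(6*q − 5)*(q + 1)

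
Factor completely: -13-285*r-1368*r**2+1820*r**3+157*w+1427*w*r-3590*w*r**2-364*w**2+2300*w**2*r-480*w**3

-(5*w-10*r-1)*(8*w-13*r-1)*(12*w-14*r+13)

Group: 8*w*(-60*w**2+190*w*r-53*w-140*r**2+116*r+13) + (-13*r-1)*(-60*w**2+190*w*r-53*w-140*r**2+116*r+13); both groups contain (-60*w**2+190*w*r-53*w-140*r**2+116*r+13), so (8*w-13*r-1) is a factor with cofactor -60*w**2+190*w*r-53*w-140*r**2+116*r+13.
The cofactor groups again: -60*w**2+190*w*r-53*w-140*r**2+116*r+13 = -5*w*(12*w-14*r+13) + (10*r+1)*(12*w-14*r+13); both groups contain (12*w-14*r+13), giving -(5*w-10*r-1)*(12*w-14*r+13).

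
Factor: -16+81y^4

(3y+2)(3y-2)(9y^2+4)

Difference of squares twice: with A = 3y and B = 2, A⁴ − B⁴ = (A² − B²)(A² + B²), and A² − B² factors again.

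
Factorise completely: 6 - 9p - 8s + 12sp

Group as (12sp - 8s) + (-9p + 6) = 4s(3p - 2) - 3(3p - 2).
Both groups share the factor (3p - 2).

(3p - 2)(4s - 3)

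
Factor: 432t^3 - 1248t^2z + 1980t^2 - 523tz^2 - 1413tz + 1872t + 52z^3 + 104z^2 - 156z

(12t - z)(4t - 13z + 13)(9t + 4z + 12)

Group: 9t(48t^2 - 160tz + 156t + 13z^2 - 13z) + (4z + 12)(48t^2 - 160tz + 156t + 13z^2 - 13z); both groups contain (48t^2 - 160tz + 156t + 13z^2 - 13z), so (9t + 4z + 12) is a factor with cofactor 48t^2 - 160tz + 156t + 13z^2 - 13z.
The cofactor groups again: 48t^2 - 160tz + 156t + 13z^2 - 13z = 12t(4t - 13z + 13) - z(4t - 13z + 13); both groups contain (4t - 13z + 13), giving (12t - z)(4t - 13z + 13).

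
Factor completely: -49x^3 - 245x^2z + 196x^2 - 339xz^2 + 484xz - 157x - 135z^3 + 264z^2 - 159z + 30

-(7x + 5z - 2)(7x + 9z - 5)(x + 3z - 3)

Group: 7x(-7x^2 - 30xz + 26x - 27z^2 + 42z - 15) + (5z - 2)(-7x^2 - 30xz + 26x - 27z^2 + 42z - 15); both groups contain (-7x^2 - 30xz + 26x - 27z^2 + 42z - 15), so (7x + 5z - 2) is a factor with cofactor -7x^2 - 30xz + 26x - 27z^2 + 42z - 15.
The cofactor groups again: -7x^2 - 30xz + 26x - 27z^2 + 42z - 15 = -7x(x + 3z - 3) + (-9z + 5)(x + 3z - 3); both groups contain (x + 3z - 3), giving -(7x + 9z - 5)(x + 3z - 3).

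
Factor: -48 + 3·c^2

Every term has a factor of 3. Then c^2 - 16 = (c)² − (4)².

3·(c + 4)·(c - 4)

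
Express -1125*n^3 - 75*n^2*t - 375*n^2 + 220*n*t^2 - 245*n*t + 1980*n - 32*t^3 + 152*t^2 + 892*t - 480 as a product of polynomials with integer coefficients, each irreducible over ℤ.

Group: 15*n*(-75*n^2 + 35*n*t - 45*n - 4*t^2 + 17*t + 120) + (8*t - 4)*(-75*n^2 + 35*n*t - 45*n - 4*t^2 + 17*t + 120); both groups contain (-75*n^2 + 35*n*t - 45*n - 4*t^2 + 17*t + 120), so (15*n + 8*t - 4) is a factor with cofactor -75*n^2 + 35*n*t - 45*n - 4*t^2 + 17*t + 120.
The cofactor groups again: -75*n^2 + 35*n*t - 45*n - 4*t^2 + 17*t + 120 = -5*n*(15*n - 4*t - 15) + (t - 8)*(15*n - 4*t - 15); both groups contain (15*n - 4*t - 15), giving -(5*n - t + 8)*(15*n - 4*t - 15).

-(15*n + 8*t - 4)*(15*n - 4*t - 15)*(5*n - t + 8)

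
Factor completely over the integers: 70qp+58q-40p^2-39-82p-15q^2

-(15q-10p-13)(q-4p-3)

Group: -q(15q-10p-13) + (4p+3)(15q-10p-13); both groups contain (15q-10p-13).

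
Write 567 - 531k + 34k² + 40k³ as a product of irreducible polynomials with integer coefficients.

Testing divisors of the constant over divisors of the leading coefficient, k = -9/2 is a root, giving the factor (2k + 9) and quotient 20k² - 73k + 63.
The remaining quadratic factors as (5k - 7)(4k - 9).

(2k + 9)(4k - 9)(5k - 7)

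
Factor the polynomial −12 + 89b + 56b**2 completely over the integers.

(7b + 12)(8b − 1)

Need a pair with product 56·(−12) = −672 and sum 89: that's −7 and 96.
Split the middle term: 56b**2 − 7b + 96b − 12 = 7b(8b − 1) + 12(8b − 1).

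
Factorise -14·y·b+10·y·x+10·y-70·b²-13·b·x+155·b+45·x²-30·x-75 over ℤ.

Group: -2·y·(7·b-5·x-5) + (-10·b-9·x+15)·(7·b-5·x-5); both groups contain (7·b-5·x-5).

-(2·y+10·b+9·x-15)·(7·b-5·x-5)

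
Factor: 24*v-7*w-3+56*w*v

Group as (56*w*v-7*w) + (24*v-3) = 7*w*(8*v-1) + 3*(8*v-1).
Both groups share the factor (8*v-1).

(7*w+3)*(8*v-1)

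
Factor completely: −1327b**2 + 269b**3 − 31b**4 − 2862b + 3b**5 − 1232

(3b + 2)(b + 1)(b − 8)(b**2 − 4b + 77)

By the rational root theorem, b = 8 is a root, so (b − 8) divides it; the quotient is 3b**4 − 7b**3 + 213b**2 + 377b + 154.
Then b = −1 is a root, so (b + 1) divides it; the quotient is 3b**3 − 10b**2 + 223b + 154.
Then b = −2/3 is a root, so (3b + 2) is a factor; dividing leaves b**2 − 4b + 77.
The quadratic b**2 − 4b + 77 has discriminant −292 < 0 and is irreducible over ℤ.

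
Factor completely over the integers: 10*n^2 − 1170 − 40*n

10*(n + 9)*(n − 13)

Pull out the common factor 10, then factor the remaining trinomial.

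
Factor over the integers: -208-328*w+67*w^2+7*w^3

(7*w+4)*(w+13)*(w-4)

Among the possible rational roots, w = 4 is a root, so (w-4) divides it; the quotient is 7*w^2+95*w+52.
The remaining quadratic factors as (w+13)(7*w+4).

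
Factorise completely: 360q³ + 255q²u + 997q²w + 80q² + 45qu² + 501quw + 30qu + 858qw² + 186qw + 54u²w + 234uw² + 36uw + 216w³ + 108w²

Group: 5q(72q² + 51qu + 113qw + 16q + 9u² + 39uw + 6u + 36w² + 18w) + 6w(72q² + 51qu + 113qw + 16q + 9u² + 39uw + 6u + 36w² + 18w); both groups contain (72q² + 51qu + 113qw + 16q + 9u² + 39uw + 6u + 36w² + 18w), so (5q + 6w) is a factor with cofactor 72q² + 51qu + 113qw + 16q + 9u² + 39uw + 6u + 36w² + 18w.
The cofactor groups again: 72q² + 51qu + 113qw + 16q + 9u² + 39uw + 6u + 36w² + 18w = 8q(9q + 3u + 4w + 2) + (3u + 9w)(9q + 3u + 4w + 2); both groups contain (9q + 3u + 4w + 2), giving (8q + 3u + 9w)(9q + 3u + 4w + 2).

(5q + 6w)(8q + 3u + 9w)(9q + 3u + 4w + 2)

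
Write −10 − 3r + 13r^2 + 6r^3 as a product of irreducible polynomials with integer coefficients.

By the rational root theorem, r = 5/6 is a root, giving the factor (6r − 5) and quotient r^2 + 3r + 2.
The remaining quadratic factors as (r + 1)(r + 2).

(6r − 5)(r + 1)(r + 2)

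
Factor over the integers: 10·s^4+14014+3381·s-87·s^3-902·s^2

Trying the rational-root candidates, s = 11/2 is a root, so (2·s-11) divides it; the quotient is 5·s^3-16·s^2-539·s-1274.
Next, s = -7 is a root, so (s+7) divides it; the quotient is 5·s^2-51·s-182.
The remaining quadratic factors as (s-13)(5·s+14).

(2·s-11)·(5·s+14)·(s+7)·(s-13)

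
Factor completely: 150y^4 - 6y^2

6y^2(5y + 1)(5y - 1)

Pull out the common factor 6y^2; 25y^2 - 1 is a difference of squares.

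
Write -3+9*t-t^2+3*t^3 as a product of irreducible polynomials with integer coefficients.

Group as (3*t^3+9*t) + (-t^2-3) = 3*t*(t^2+3) - (t^2+3).
Both groups share the factor (t^2+3).

(3*t-1)*(t^2+3)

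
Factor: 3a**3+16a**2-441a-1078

By the rational root theorem, a = -7/3 is a root, so (3a+7) divides it; the quotient is a**2+3a-154.
The remaining quadratic factors as (a-11)(a+14).

(3a+7)(a+14)(a-11)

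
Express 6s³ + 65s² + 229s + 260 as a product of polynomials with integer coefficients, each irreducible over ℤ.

Among the possible rational roots, s = -13/3 is a root, giving the factor (3s + 13) and quotient 2s² + 13s + 20.
The remaining quadratic factors as (s + 4)(2s + 5).

(2s + 5)(3s + 13)(s + 4)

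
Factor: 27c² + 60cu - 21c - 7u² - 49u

(3c + 7u)(9c - u - 7)

Group: 9c(3c + 7u) + (-u - 7)(3c + 7u); both groups contain (3c + 7u).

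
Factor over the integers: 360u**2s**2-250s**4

Pull out the common factor 10s**2; 36u**2-25s**2 is a difference of squares.

10s**2(6u-5s)(6u+5s)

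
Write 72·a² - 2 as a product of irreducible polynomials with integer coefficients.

2·(6·a + 1)·(6·a - 1)

Pull out the common factor 2; 36·a² - 1 is a difference of squares.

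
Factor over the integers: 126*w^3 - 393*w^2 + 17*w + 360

Testing divisors of the constant over divisors of the leading coefficient, w = 8/3 is a root, so (3*w - 8) divides it; the quotient is 42*w^2 - 19*w - 45.
The remaining quadratic factors as (6*w + 5)(7*w - 9).

(3*w - 8)*(6*w + 5)*(7*w - 9)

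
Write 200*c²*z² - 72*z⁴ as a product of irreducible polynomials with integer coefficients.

Pull out the common factor 8*z²; 25*c² - 9*z² is a difference of squares.

8*z²*(5*c + 3*z)*(5*c - 3*z)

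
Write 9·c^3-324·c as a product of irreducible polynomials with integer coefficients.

Every term has a factor of 9·c. Then c^2-36 = (c)² − (6)².

9·c·(c+6)·(c-6)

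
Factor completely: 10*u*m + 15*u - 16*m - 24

Group as (10*u*m + 15*u) + (-16*m - 24) = 5*u*(2*m + 3) - 8*(2*m + 3).
Both groups share the factor (2*m + 3).

(2*m + 3)*(5*u - 8)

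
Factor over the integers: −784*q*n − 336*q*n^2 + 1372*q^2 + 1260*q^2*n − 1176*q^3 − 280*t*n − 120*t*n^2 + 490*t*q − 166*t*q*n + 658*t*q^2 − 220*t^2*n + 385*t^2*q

Group: 5*t*(77*t*q − 44*t*n − 84*q^2 + 90*q*n + 98*q − 24*n^2 − 56*n) + 14*q*(77*t*q − 44*t*n − 84*q^2 + 90*q*n + 98*q − 24*n^2 − 56*n); both groups contain (77*t*q − 44*t*n − 84*q^2 + 90*q*n + 98*q − 24*n^2 − 56*n), so (5*t + 14*q) is a factor with cofactor 77*t*q − 44*t*n − 84*q^2 + 90*q*n + 98*q − 24*n^2 − 56*n.
The cofactor groups again: 77*t*q − 44*t*n − 84*q^2 + 90*q*n + 98*q − 24*n^2 − 56*n = 7*q*(11*t − 12*q + 6*n + 14) − 4*n*(11*t − 12*q + 6*n + 14); both groups contain (11*t − 12*q + 6*n + 14), giving (7*q − 4*n)*(11*t − 12*q + 6*n + 14).

(7*q − 4*n)*(5*t + 14*q)*(11*t − 12*q + 6*n + 14)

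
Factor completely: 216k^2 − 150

Pull out the common factor 6; 36k^2 − 25 is a difference of squares.

6(6k + 5)(6k − 5)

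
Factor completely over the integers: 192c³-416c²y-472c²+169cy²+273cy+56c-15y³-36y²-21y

(3c-5y-7)(8c-3y)(8c-y-1)

Group: 8c(24c²-49cy-56c+15y²+21y) + (-y-1)(24c²-49cy-56c+15y²+21y); both groups contain (24c²-49cy-56c+15y²+21y), so (8c-y-1) is a factor with cofactor 24c²-49cy-56c+15y²+21y.
The cofactor groups again: 24c²-49cy-56c+15y²+21y = 3c(8c-3y) + (-5y-7)(8c-3y); both groups contain (8c-3y), giving (3c-5y-7)(8c-3y).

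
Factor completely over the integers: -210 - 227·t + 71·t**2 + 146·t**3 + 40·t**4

(2·t + 3)·(4·t - 5)·(5·t + 7)·(t + 2)

By the rational root theorem, t = -7/5 is a root, so (5·t + 7) divides it; the quotient is 8·t**3 + 18·t**2 - 11·t - 30.
Then t = -3/2 is a root, so (2·t + 3) is a factor; dividing leaves 4·t**2 + 3·t - 10.
The remaining quadratic factors as (4·t - 5)(t + 2).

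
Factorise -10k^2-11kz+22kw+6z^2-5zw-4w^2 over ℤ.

Group: -5k(2k+3z-4w) + (2z+w)(2k+3z-4w); both groups contain (2k+3z-4w).

-(2k+3z-4w)(5k-2z-w)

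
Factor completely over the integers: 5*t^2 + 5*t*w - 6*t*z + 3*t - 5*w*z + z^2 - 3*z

(5*t + 5*w - z + 3)*(t - z)

Group: 5*t*(t - z) + (5*w - z + 3)*(t - z); both groups contain (t - z).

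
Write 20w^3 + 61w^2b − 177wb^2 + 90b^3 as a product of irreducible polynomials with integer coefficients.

Group: 4w(5w^2 + 19wb − 30b^2) − 3b(5w^2 + 19wb − 30b^2); both groups contain (5w^2 + 19wb − 30b^2), so (4w − 3b) is a factor with cofactor 5w^2 + 19wb − 30b^2.
The cofactor groups again: 5w^2 + 19wb − 30b^2 = w(5w − 6b) + 5b(5w − 6b); both groups contain (5w − 6b), giving (w + 5b)(5w − 6b).

(4w − 3b)(5w − 6b)(w + 5b)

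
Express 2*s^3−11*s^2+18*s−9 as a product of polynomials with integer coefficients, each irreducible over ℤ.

(2*s−3)*(s−1)*(s−3)

By the rational root theorem, s = 3/2 is a root, giving the factor (2*s−3) and quotient s^2−4*s+3.
The remaining quadratic factors as (s−3)(s−1).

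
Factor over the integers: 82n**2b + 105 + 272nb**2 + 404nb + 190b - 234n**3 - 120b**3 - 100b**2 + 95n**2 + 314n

-(2n - 2b - 3)(13n - 6b + 7)(9n + 10b + 5)

Group: 2n(-117n**2 - 76nb - 128n + 60b**2 - 40b - 35) + (-2b - 3)(-117n**2 - 76nb - 128n + 60b**2 - 40b - 35); both groups contain (-117n**2 - 76nb - 128n + 60b**2 - 40b - 35), so (2n - 2b - 3) is a factor with cofactor -117n**2 - 76nb - 128n + 60b**2 - 40b - 35.
The cofactor groups again: -117n**2 - 76nb - 128n + 60b**2 - 40b - 35 = -13n(9n + 10b + 5) + (6b - 7)(9n + 10b + 5); both groups contain (9n + 10b + 5), giving -(13n - 6b + 7)(9n + 10b + 5).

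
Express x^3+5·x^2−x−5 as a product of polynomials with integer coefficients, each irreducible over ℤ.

(x+1)·(x+5)·(x−1)

Among the possible rational roots, x = 1 is a root, so (x−1) divides it; the quotient is x^2+6·x+5.
The remaining quadratic factors as (x+1)(x+5).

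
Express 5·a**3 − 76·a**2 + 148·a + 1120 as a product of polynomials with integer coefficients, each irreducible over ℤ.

(5·a + 14)·(a − 10)·(a − 8)

By the rational root theorem, a = 10 is a root, so (a − 10) is a factor; dividing leaves 5·a**2 − 26·a − 112.
The remaining quadratic factors as (5·a + 14)(a − 8).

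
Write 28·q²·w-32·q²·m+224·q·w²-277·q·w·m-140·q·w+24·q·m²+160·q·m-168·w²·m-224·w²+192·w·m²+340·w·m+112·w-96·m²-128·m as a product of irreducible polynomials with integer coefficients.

Group: 4·q·(7·q·w-8·q·m+56·w²-64·w·m-28·w+32·m) + (-3·m-4)·(7·q·w-8·q·m+56·w²-64·w·m-28·w+32·m); both groups contain (7·q·w-8·q·m+56·w²-64·w·m-28·w+32·m), so (4·q-3·m-4) is a factor with cofactor 7·q·w-8·q·m+56·w²-64·w·m-28·w+32·m.
The cofactor groups again: 7·q·w-8·q·m+56·w²-64·w·m-28·w+32·m = 7·w·(q+8·w-4) - 8·m·(q+8·w-4); both groups contain (q+8·w-4), giving (7·w-8·m)·(q+8·w-4).

(4·q-3·m-4)·(7·w-8·m)·(q+8·w-4)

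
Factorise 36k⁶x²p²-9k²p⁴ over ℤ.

9k²p²(2k²x+p)(2k²x-p)

Every term has a factor of 9k²p²; factoring it out leaves 4k⁴x²-p².
Recognize a difference of squares with the parts 2k²x and p.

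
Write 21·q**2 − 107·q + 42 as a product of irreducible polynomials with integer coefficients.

(3·q − 14)·(7·q − 3)

Need a pair with product 21·42 = 882 and sum −107: that's −9 and −98.
Split the middle term: 21·q**2 − 9·q − 98·q + 42 = 3·q·(7·q − 3) − 14·(7·q − 3).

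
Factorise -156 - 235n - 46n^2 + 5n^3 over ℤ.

Trying the rational-root candidates, n = -3 is a root, so (n + 3) is a factor; dividing leaves 5n^2 - 61n - 52.
The remaining quadratic factors as (5n + 4)(n - 13).

(5n + 4)(n + 3)(n - 13)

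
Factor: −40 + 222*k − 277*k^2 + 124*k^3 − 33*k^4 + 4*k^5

Testing divisors of the constant over divisors of the leading coefficient, k = 1 is a root, so (k − 1) is a factor; dividing leaves 4*k^4 − 29*k^3 + 95*k^2 − 182*k + 40.
Then k = 1/4 is a root, so (4*k − 1) is a factor; dividing leaves k^3 − 7*k^2 + 22*k − 40.
Then k = 4 is a root, so (k − 4) is a factor; dividing leaves k^2 − 3*k + 10.
The quadratic k^2 − 3*k + 10 has discriminant −31 < 0 and is irreducible over ℤ.

(4*k − 1)*(k − 1)*(k − 4)*(k^2 − 3*k + 10)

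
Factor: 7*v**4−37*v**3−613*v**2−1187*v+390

Trying the rational-root candidates, v = 2/7 is a root, so (7*v−2) is a factor; dividing leaves v**3−5*v**2−89*v−195.
Then v = 13 is a root, so (v−13) divides it; the quotient is v**2+8*v+15.
The remaining quadratic factors as (v+3)(v+5).

(7*v−2)*(v+3)*(v+5)*(v−13)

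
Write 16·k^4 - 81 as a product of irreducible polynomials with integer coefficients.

Difference of squares twice: with A = 2·k and B = 3, A⁴ − B⁴ = (A² − B²)(A² + B²), and A² − B² factors again.

(2·k + 3)·(2·k - 3)·(4·k^2 + 9)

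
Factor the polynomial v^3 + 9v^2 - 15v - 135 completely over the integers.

Group as (v^3 - 15v) + (9v^2 - 135) = v(v^2 - 15) + 9(v^2 - 15).
Both groups share the factor (v^2 - 15).

(v + 9)(v^2 - 15)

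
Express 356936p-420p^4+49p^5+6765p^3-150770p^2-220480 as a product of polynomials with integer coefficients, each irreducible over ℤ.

Testing divisors of the constant over divisors of the leading coefficient, p = 10/7 is a root, giving the factor (7p-10) and quotient 7p^4-50p^3+895p^2-20260p+22048.
Then p = 13 is a root, so (p-13) divides it; the quotient is 7p^3+41p^2+1428p-1696.
Next, p = 8/7 is a root, giving the factor (7p-8) and quotient p^2+7p+212.
The quadratic p^2+7p+212 has discriminant -799 < 0 and is irreducible over ℤ.

(7p-10)(7p-8)(p-13)(p^2+7p+212)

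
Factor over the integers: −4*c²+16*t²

Every term has a factor of 4. Then 4*t²−c² = (2*t)² − (c)².

4*(2*t−c)*(2*t+c)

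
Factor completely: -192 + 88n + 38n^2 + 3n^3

Testing divisors of the constant over divisors of the leading coefficient, n = -8 is a root, so (n + 8) is a factor; dividing leaves 3n^2 + 14n - 24.
The remaining quadratic factors as (3n - 4)(n + 6).

(3n - 4)(n + 6)(n + 8)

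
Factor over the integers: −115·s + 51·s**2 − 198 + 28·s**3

(4·s + 9)·(7·s + 11)·(s − 2)

Among the possible rational roots, s = 2 is a root, so (s − 2) is a factor; dividing leaves 28·s**2 + 107·s + 99.
The remaining quadratic factors as (7·s + 11)(4·s + 9).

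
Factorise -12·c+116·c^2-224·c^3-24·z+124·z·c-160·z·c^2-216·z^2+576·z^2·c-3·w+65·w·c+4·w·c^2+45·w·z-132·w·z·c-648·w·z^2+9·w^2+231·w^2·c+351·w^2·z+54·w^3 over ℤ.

Group: 6·w·(9·w^2+72·w·z+28·w·c+3·w-64·z·c+24·z-32·c^2+12·c) + (-9·z+7·c-1)·(9·w^2+72·w·z+28·w·c+3·w-64·z·c+24·z-32·c^2+12·c); both groups contain (9·w^2+72·w·z+28·w·c+3·w-64·z·c+24·z-32·c^2+12·c), so (6·w-9·z+7·c-1) is a factor with cofactor 9·w^2+72·w·z+28·w·c+3·w-64·z·c+24·z-32·c^2+12·c.
The cofactor groups again: 9·w^2+72·w·z+28·w·c+3·w-64·z·c+24·z-32·c^2+12·c = w·(9·w-8·c+3) + (8·z+4·c)·(9·w-8·c+3); both groups contain (9·w-8·c+3), giving (w+8·z+4·c)·(9·w-8·c+3).

(9·w-8·c+3)·(w+8·z+4·c)·(6·w-9·z+7·c-1)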